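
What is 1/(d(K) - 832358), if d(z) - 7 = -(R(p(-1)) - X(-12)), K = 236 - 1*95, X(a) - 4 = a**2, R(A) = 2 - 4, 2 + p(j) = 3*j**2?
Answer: -1/832201 ≈ -1.2016e-6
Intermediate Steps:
p(j) = -2 + 3*j**2
R(A) = -2
X(a) = 4 + a**2
K = 141 (K = 236 - 95 = 141)
d(z) = 157 (d(z) = 7 - (-2 - (4 + (-12)**2)) = 7 - (-2 - (4 + 144)) = 7 - (-2 - 1*148) = 7 - (-2 - 148) = 7 - 1*(-150) = 7 + 150 = 157)
1/(d(K) - 832358) = 1/(157 - 832358) = 1/(-832201) = -1/832201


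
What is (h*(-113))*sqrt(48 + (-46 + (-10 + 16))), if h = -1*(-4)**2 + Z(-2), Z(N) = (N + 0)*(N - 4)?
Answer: 904*sqrt(2) ≈ 1278.4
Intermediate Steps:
Z(N) = N*(-4 + N)
h = -4 (h = -1*(-4)**2 - 2*(-4 - 2) = -1*16 - 2*(-6) = -16 + 12 = -4)
(h*(-113))*sqrt(48 + (-46 + (-10 + 16))) = (-4*(-113))*sqrt(48 + (-46 + (-10 + 16))) = 452*sqrt(48 + (-46 + 6)) = 452*sqrt(48 - 40) = 452*sqrt(8) = 452*(2*sqrt(2)) = 904*sqrt(2)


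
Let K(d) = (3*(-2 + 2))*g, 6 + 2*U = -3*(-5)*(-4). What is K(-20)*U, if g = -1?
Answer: 0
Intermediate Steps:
U = -33 (U = -3 + (-3*(-5)*(-4))/2 = -3 + (15*(-4))/2 = -3 + (1/2)*(-60) = -3 - 30 = -33)
K(d) = 0 (K(d) = (3*(-2 + 2))*(-1) = (3*0)*(-1) = 0*(-1) = 0)
K(-20)*U = 0*(-33) = 0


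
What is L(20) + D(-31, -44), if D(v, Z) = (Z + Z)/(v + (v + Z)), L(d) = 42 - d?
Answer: 1210/53 ≈ 22.830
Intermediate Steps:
D(v, Z) = 2*Z/(Z + 2*v) (D(v, Z) = (2*Z)/(v + (Z + v)) = (2*Z)/(Z + 2*v) = 2*Z/(Z + 2*v))
L(20) + D(-31, -44) = (42 - 1*20) + 2*(-44)/(-44 + 2*(-31)) = (42 - 20) + 2*(-44)/(-44 - 62) = 22 + 2*(-44)/(-106) = 22 + 2*(-44)*(-1/106) = 22 + 44/53 = 1210/53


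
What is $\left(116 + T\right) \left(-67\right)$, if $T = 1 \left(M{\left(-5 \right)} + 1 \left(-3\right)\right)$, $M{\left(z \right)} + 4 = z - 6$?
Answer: $-6566$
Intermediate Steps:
$M{\left(z \right)} = -10 + z$ ($M{\left(z \right)} = -4 + \left(z - 6\right) = -4 + \left(-6 + z\right) = -10 + z$)
$T = -18$ ($T = 1 \left(\left(-10 - 5\right) + 1 \left(-3\right)\right) = 1 \left(-15 - 3\right) = 1 \left(-18\right) = -18$)
$\left(116 + T\right) \left(-67\right) = \left(116 - 18\right) \left(-67\right) = 98 \left(-67\right) = -6566$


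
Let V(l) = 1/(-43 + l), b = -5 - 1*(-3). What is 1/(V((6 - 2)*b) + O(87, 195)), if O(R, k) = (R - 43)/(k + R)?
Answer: 799/109 ≈ 7.3303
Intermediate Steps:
O(R, k) = (-43 + R)/(R + k)
b = -2 (b = -5 + 3 = -2)
1/(V((6 - 2)*b) + O(87, 195)) = 1/(1/(-43 + (6 - 2)*(-2)) + (-43 + 87)/(87 + 195)) = 1/(1/(-43 + 4*(-2)) + 44/282) = 1/(1/(-43 - 8) + (1/282)*44) = 1/(1/(-51) + 22/141) = 1/(-1/51 + 22/141) = 1/(109/799) = 799/109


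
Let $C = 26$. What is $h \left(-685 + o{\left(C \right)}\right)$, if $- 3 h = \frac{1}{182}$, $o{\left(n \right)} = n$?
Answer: $\frac{659}{546} \approx 1.207$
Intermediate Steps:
$h = - \frac{1}{546}$ ($h = - \frac{1}{3 \cdot 182} = \left(- \frac{1}{3}\right) \frac{1}{182} = - \frac{1}{546} \approx -0.0018315$)
$h \left(-685 + o{\left(C \right)}\right) = - \frac{-685 + 26}{546} = \left(- \frac{1}{546}\right) \left(-659\right) = \frac{659}{546}$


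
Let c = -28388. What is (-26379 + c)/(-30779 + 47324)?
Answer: -54767/16545 ≈ -3.3102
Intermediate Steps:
(-26379 + c)/(-30779 + 47324) = (-26379 - 28388)/(-30779 + 47324) = -54767/16545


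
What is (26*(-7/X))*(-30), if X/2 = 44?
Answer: 1365/22 ≈ 62.045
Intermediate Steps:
X = 88 (X = 2*44 = 88)
(26*(-7/X))*(-30) = (26*(-7/88))*(-30) = -91/44*(-30) = 1365/22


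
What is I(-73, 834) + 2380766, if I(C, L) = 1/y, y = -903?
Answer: 2149831697/903 ≈ 2.3808e+6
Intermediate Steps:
I(C, L) = -1/903 (I(C, L) = 1/(-903) = -1/903)
I(-73, 834) + 2380766 = -1/903 + 2380766 = 2149831697/903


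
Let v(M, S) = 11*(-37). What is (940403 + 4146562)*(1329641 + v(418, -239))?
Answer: 6761766834810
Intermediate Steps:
v(M, S) = -407
(940403 + 4146562)*(1329641 + v(418, -239)) = (940403 + 4146562)*(1329641 - 407) = 5086965*1329234 = 6761766834810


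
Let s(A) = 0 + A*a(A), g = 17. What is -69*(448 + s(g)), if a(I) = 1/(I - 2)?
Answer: -154951/5 ≈ -30990.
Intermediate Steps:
a(I) = 1/(-2 + I)
s(A) = A/(-2 + A) (s(A) = 0 + A/(-2 + A) = A/(-2 + A))
-69*(448 + s(g)) = -69*(448 + 17/(-2 + 17)) = -69*(448 + 17/15) = -69*6737/15 = -154951/5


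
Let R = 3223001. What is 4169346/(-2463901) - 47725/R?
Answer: -13555396002571/7941155386901 ≈ -1.7070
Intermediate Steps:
4169346/(-2463901) - 47725/R = 4169346/(-2463901) - 47725/3223001 = 4169346*(-1/2463901) - 47725*1/3223001 = -4169346/2463901 - 47725/3223001 = -13555396002571/7941155386901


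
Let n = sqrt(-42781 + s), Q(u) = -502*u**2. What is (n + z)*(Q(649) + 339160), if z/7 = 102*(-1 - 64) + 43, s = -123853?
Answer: 9733782439878 - 2744348646*I*sqrt(986) ≈ 9.7338e+12 - 8.6174e+10*I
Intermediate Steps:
n = 13*I*sqrt(986) (n = sqrt(-42781 - 123853) = sqrt(-166634) = 13*I*sqrt(986) ≈ 408.21*I)
z = -46109 (z = 7*(102*(-1 - 64) + 43) = 7*(102*(-65) + 43) = 7*(-6630 + 43) = 7*(-6587) = -46109)
(n + z)*(Q(649) + 339160) = (13*I*sqrt(986) - 46109)*(-502*649**2 + 339160) = (-46109 + 13*I*sqrt(986))*(-502*421201 + 339160) = (-46109 + 13*I*sqrt(986))*(-211442902 + 339160) = (-46109 + 13*I*sqrt(986))*(-211103742) = 9733782439878 - 2744348646*I*sqrt(986)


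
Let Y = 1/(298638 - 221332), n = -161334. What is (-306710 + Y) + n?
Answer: -36182609463/77306 ≈ -4.6804e+5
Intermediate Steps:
Y = 1/77306 ≈ 1.2936e-5
(-306710 + Y) + n = (-306710 + 1/77306) - 161334 = -23710523259/77306 - 161334 = -36182609463/77306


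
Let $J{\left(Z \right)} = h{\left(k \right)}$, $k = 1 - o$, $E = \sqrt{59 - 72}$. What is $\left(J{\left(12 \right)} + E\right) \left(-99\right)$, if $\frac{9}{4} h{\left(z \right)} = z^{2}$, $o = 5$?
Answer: $-704 - 99 i \sqrt{13} \approx -704.0 - 356.95 i$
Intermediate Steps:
$E = i \sqrt{13}$ ($E = \sqrt{-13} = i \sqrt{13} \approx 3.6056 i$)
$k = -4$ ($k = 1 - 5 = -4$)
$h{\left(z \right)} = \frac{4 z^{2}}{9}$
$J{\left(Z \right)} = \frac{64}{9}$ ($J{\left(Z \right)} = \frac{4 \left(-4\right)^{2}}{9} = \frac{4}{9} \cdot 16 = \frac{64}{9}$)
$\left(J{\left(12 \right)} + E\right) \left(-99\right) = \left(\frac{64}{9} + i \sqrt{13}\right) \left(-99\right) = -704 - 99 i \sqrt{13}$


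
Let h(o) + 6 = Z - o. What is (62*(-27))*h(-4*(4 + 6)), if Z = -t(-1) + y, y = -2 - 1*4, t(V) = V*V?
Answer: -45198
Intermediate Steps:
t(V) = V²
y = -6 (y = -2 - 4 = -6)
Z = -7 (Z = -1*(-1)² - 6 = -1*1 - 6 = -1 - 6 = -7)
h(o) = -13 - o (h(o) = -6 + (-7 - o) = -13 - o)
(62*(-27))*h(-4*(4 + 6)) = (62*(-27))*(-13 - (-4)*(4 + 6)) = -1674*(-13 - (-4)*10) = -1674*(-13 - 1*(-40)) = -1674*(-13 + 40) = -1674*27 = -45198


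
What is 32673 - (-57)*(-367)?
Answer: 11754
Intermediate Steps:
32673 - (-57)*(-367) = 32673 - 1*20919 = 32673 - 20919 = 11754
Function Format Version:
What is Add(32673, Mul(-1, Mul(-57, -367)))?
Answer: 11754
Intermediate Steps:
Add(32673, Mul(-1, Mul(-57, -367))) = Add(32673, Mul(-1, 20919)) = Add(32673, -20919) = 11754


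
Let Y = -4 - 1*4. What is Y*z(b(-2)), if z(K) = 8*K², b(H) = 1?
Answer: -64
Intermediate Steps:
Y = -8 (Y = -4 - 4 = -8)
Y*z(b(-2)) = -64*1² = -64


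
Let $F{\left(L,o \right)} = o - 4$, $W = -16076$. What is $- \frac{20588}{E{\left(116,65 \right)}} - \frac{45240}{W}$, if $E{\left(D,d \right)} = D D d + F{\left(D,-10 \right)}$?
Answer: $\frac{4904638444}{1757560947} \approx 2.7906$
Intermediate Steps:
$F{\left(L,o \right)} = -4 + o$
$E{\left(D,d \right)} = -14 + d D^{2}$ ($E{\left(D,d \right)} = D D d - 14 = D^{2} d - 14 = d D^{2} - 14 = -14 + d D^{2}$)
$- \frac{20588}{E{\left(116,65 \right)}} - \frac{45240}{W} = - \frac{20588}{-14 + 65 \cdot 116^{2}} - \frac{45240}{-16076} = - \frac{20588}{-14 + 65 \cdot 13456} - - \frac{11310}{4019} = - \frac{20588}{-14 + 874640} + \frac{11310}{4019} = - \frac{20588}{874626} + \frac{11310}{4019} = \left(-20588\right) \frac{1}{874626} + \frac{11310}{4019} = - \frac{10294}{437313} + \frac{11310}{4019} = \frac{4904638444}{1757560947}$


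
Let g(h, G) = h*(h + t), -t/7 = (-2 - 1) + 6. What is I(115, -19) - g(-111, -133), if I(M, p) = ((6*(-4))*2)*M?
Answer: -20172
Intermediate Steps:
t = -21 (t = -7*((-2 - 1) + 6) = -7*(-3 + 6) = -7*3 = -21)
I(M, p) = -48*M (I(M, p) = (-24*2)*M = -48*M)
g(h, G) = h*(-21 + h) (g(h, G) = h*(h - 21) = h*(-21 + h))
I(115, -19) - g(-111, -133) = -48*115 - (-111)*(-21 - 111) = -5520 - (-111)*(-132) = -5520 - 1*14652 = -5520 - 14652 = -20172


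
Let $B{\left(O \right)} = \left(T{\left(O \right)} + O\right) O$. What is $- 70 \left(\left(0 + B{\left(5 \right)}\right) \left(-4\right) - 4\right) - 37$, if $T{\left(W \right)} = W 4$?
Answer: $35243$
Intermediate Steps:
$T{\left(W \right)} = 4 W$
$B{\left(O \right)} = 5 O^{2}$ ($B{\left(O \right)} = \left(4 O + O\right) O = 5 O O = 5 O^{2}$)
$- 70 \left(\left(0 + B{\left(5 \right)}\right) \left(-4\right) - 4\right) - 37 = - 70 \left(\left(0 + 5 \cdot 5^{2}\right) \left(-4\right) - 4\right) - 37 = - 70 \left(\left(0 + 5 \cdot 25\right) \left(-4\right) - 4\right) - 37 = - 70 \left(\left(0 + 125\right) \left(-4\right) - 4\right) - 37 = - 70 \left(125 \left(-4\right) - 4\right) - 37 = - 70 \left(-500 - 4\right) - 37 = \left(-70\right) \left(-504\right) - 37 = 35280 - 37 = 35243$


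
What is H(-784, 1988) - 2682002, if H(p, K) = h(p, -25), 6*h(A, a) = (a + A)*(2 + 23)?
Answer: -16112237/6 ≈ -2.6854e+6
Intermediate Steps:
h(A, a) = 25*A/6 + 25*a/6 (h(A, a) = ((a + A)*(2 + 23))/6 = ((A + a)*25)/6 = (25*A + 25*a)/6 = 25*A/6 + 25*a/6)
H(p, K) = -625/6 + 25*p/6 (H(p, K) = 25*p/6 + (25/6)*(-25) = 25*p/6 - 625/6 = -625/6 + 25*p/6)
H(-784, 1988) - 2682002 = (-625/6 + (25/6)*(-784)) - 2682002 = (-625/6 - 9800/3) - 2682002 = -20225/6 - 2682002 = -16112237/6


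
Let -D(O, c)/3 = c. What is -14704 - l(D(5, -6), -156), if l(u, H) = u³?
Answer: -20536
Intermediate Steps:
D(O, c) = -3*c
-14704 - l(D(5, -6), -156) = -14704 - (-3*(-6))³ = -14704 - 1*18³ = -14704 - 1*5832 = -14704 - 5832 = -20536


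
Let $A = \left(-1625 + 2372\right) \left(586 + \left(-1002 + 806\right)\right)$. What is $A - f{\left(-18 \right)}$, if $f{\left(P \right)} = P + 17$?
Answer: $291331$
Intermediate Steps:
$f{\left(P \right)} = 17 + P$
$A = 291330$ ($A = 747 \left(586 - 196\right) = 747 \cdot 390 = 291330$)
$A - f{\left(-18 \right)} = 291330 - \left(17 - 18\right) = 291330 - -1 = 291330 + 1 = 291331$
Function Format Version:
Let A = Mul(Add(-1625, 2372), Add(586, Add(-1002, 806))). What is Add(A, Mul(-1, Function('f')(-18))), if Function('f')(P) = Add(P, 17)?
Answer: 291331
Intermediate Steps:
Function('f')(P) = Add(17, P)
A = 291330 (A = Mul(747, Add(586, -196)) = Mul(747, 390) = 291330)
Add(A, Mul(-1, Function('f')(-18))) = Add(291330, Mul(-1, Add(17, -18))) = Add(291330, Mul(-1, -1)) = Add(291330, 1) = 291331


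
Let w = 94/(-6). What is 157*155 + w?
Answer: 72958/3 ≈ 24319.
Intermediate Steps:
w = -47/3 (w = 94*(-⅙) = -47/3 ≈ -15.667)
157*155 + w = 157*155 - 47/3 = 24335 - 47/3 = 72958/3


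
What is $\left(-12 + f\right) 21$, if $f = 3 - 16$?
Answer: $-525$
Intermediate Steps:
$f = -13$ ($f = 3 - 16 = -13$)
$\left(-12 + f\right) 21 = \left(-12 - 13\right) 21 = \left(-25\right) 21 = -525$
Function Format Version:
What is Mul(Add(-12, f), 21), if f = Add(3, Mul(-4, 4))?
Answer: -525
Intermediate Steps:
f = -13 (f = Add(3, -16) = -13)
Mul(Add(-12, f), 21) = Mul(Add(-12, -13), 21) = Mul(-25, 21) = -525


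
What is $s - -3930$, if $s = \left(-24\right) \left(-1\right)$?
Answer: $3954$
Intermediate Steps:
$s = 24$
$s - -3930 = 24 - -3930 = 24 + 3930 = 3954$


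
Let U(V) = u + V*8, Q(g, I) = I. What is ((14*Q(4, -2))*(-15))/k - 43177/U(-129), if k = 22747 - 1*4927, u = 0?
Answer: 4276931/102168 ≈ 41.862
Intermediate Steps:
k = 17820 (k = 22747 - 4927 = 17820)
U(V) = 8*V (U(V) = 0 + V*8 = 0 + 8*V = 8*V)
((14*Q(4, -2))*(-15))/k - 43177/U(-129) = ((14*(-2))*(-15))/17820 - 43177/(8*(-129)) = -28*(-15)*(1/17820) - 43177/(-1032) = 420*(1/17820) - 43177*(-1/1032) = 7/297 + 43177/1032 = 4276931/102168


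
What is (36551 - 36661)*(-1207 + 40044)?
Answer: -4272070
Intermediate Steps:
(36551 - 36661)*(-1207 + 40044) = -110*38837 = -4272070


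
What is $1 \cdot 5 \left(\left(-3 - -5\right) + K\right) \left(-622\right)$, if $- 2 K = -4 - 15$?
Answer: $-35765$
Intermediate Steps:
$K = \frac{19}{2}$ ($K = - \frac{-4 - 15}{2} = \left(- \frac{1}{2}\right) \left(-19\right) = \frac{19}{2} \approx 9.5$)
$1 \cdot 5 \left(\left(-3 - -5\right) + K\right) \left(-622\right) = 1 \cdot 5 \left(\left(-3 - -5\right) + \frac{19}{2}\right) \left(-622\right) = 5 \left(\left(-3 + 5\right) + \frac{19}{2}\right) \left(-622\right) = 5 \left(2 + \frac{19}{2}\right) \left(-622\right) = 5 \cdot \frac{23}{2} \left(-622\right) = \frac{115}{2} \left(-622\right) = -35765$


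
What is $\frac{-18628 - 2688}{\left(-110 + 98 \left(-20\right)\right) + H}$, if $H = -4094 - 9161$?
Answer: $\frac{21316}{15325} \approx 1.3909$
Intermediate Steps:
$H = -13255$ ($H = -4094 - 9161 = -13255$)
$\frac{-18628 - 2688}{\left(-110 + 98 \left(-20\right)\right) + H} = \frac{-18628 - 2688}{\left(-110 + 98 \left(-20\right)\right) - 13255} = - \frac{21316}{\left(-110 - 1960\right) - 13255} = - \frac{21316}{-2070 - 13255} = - \frac{21316}{-15325} = \left(-21316\right) \left(- \frac{1}{15325}\right) = \frac{21316}{15325}$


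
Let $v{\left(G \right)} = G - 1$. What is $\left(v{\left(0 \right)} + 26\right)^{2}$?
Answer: $625$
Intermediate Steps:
$v{\left(G \right)} = -1 + G$ ($v{\left(G \right)} = G - 1 = -1 + G$)
$\left(v{\left(0 \right)} + 26\right)^{2} = \left(\left(-1 + 0\right) + 26\right)^{2} = \left(-1 + 26\right)^{2} = 25^{2} = 625$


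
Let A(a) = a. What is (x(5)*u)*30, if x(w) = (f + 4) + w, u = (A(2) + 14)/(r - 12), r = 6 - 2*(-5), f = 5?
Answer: 1680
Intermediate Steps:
r = 16 (r = 6 + 10 = 16)
u = 4 (u = (2 + 14)/(16 - 12) = 16/4 = 16*(¼) = 4)
x(w) = 9 + w (x(w) = (5 + 4) + w = 9 + w)
(x(5)*u)*30 = ((9 + 5)*4)*30 = (14*4)*30 = 56*30 = 1680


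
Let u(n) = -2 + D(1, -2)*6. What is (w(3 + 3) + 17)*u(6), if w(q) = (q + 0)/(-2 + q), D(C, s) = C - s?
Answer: 296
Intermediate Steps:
u(n) = 16 (u(n) = -2 + (1 - 1*(-2))*6 = -2 + (1 + 2)*6 = -2 + 3*6 = -2 + 18 = 16)
w(q) = q/(-2 + q)
(w(3 + 3) + 17)*u(6) = ((3 + 3)/(-2 + (3 + 3)) + 17)*16 = (6/(-2 + 6) + 17)*16 = (6/4 + 17)*16 = (6*(¼) + 17)*16 = (3/2 + 17)*16 = (37/2)*16 = 296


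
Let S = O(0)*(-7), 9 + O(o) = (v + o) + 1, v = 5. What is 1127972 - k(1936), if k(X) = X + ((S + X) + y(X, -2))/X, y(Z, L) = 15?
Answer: 545000931/484 ≈ 1.1260e+6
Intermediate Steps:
O(o) = -3 + o (O(o) = -9 + ((5 + o) + 1) = -9 + (6 + o) = -3 + o)
S = 21 (S = (-3 + 0)*(-7) = -3*(-7) = 21)
k(X) = X + (36 + X)/X (k(X) = X + ((21 + X) + 15)/X = X + (36 + X)/X)
1127972 - k(1936) = 1127972 - (1 + 1936 + 36/1936) = 1127972 - (1 + 1936 + 36*(1/1936)) = 1127972 - (1 + 1936 + 9/484) = 1127972 - 1*937517/484 = 1127972 - 937517/484 = 545000931/484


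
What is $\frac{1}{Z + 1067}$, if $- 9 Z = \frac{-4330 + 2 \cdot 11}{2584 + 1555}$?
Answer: $\frac{12417}{13250375} \approx 0.00093711$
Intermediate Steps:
$Z = \frac{1436}{12417}$ ($Z = - \frac{\left(-4330 + 2 \cdot 11\right) \frac{1}{2584 + 1555}}{9} = - \frac{\left(-4330 + 22\right) \frac{1}{4139}}{9} = - \frac{\left(-4308\right) \frac{1}{4139}}{9} = \left(- \frac{1}{9}\right) \left(- \frac{4308}{4139}\right) = \frac{1436}{12417} \approx 0.11565$)
$\frac{1}{Z + 1067} = \frac{1}{\frac{1436}{12417} + 1067} = \frac{1}{\frac{13250375}{12417}} = \frac{12417}{13250375}$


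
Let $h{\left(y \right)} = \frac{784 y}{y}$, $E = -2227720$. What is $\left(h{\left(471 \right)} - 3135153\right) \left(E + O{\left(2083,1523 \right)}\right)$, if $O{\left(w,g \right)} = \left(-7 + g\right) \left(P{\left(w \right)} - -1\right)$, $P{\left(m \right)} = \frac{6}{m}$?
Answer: $\frac{14534613919169484}{2083} \approx 6.9777 \cdot 10^{12}$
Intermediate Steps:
$O{\left(w,g \right)} = \left(1 + \frac{6}{w}\right) \left(-7 + g\right)$ ($O{\left(w,g \right)} = \left(-7 + g\right) \left(\frac{6}{w} - -1\right) = \left(-7 + g\right) \left(\frac{6}{w} + 1\right) = \left(-7 + g\right) \left(1 + \frac{6}{w}\right) = \left(1 + \frac{6}{w}\right) \left(-7 + g\right)$)
$h{\left(y \right)} = 784$
$\left(h{\left(471 \right)} - 3135153\right) \left(E + O{\left(2083,1523 \right)}\right) = \left(784 - 3135153\right) \left(-2227720 + \frac{-42 + 6 \cdot 1523 + 2083 \left(-7 + 1523\right)}{2083}\right) = - 3134369 \left(-2227720 + \frac{-42 + 9138 + 2083 \cdot 1516}{2083}\right) = - 3134369 \left(-2227720 + \frac{-42 + 9138 + 3157828}{2083}\right) = - 3134369 \left(-2227720 + \frac{1}{2083} \cdot 3166924\right) = - 3134369 \left(-2227720 + \frac{3166924}{2083}\right) = \left(-3134369\right) \left(- \frac{4637173836}{2083}\right) = \frac{14534613919169484}{2083}$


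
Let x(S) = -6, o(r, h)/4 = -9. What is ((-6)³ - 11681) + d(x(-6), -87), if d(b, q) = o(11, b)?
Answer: -11933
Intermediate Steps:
o(r, h) = -36 (o(r, h) = 4*(-9) = -36)
d(b, q) = -36
((-6)³ - 11681) + d(x(-6), -87) = ((-6)³ - 11681) - 36 = (-216 - 11681) - 36 = -11897 - 36 = -11933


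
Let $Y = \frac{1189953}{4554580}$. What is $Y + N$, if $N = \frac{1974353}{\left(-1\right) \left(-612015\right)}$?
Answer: $\frac{1944123554407}{557494255740} \approx 3.4873$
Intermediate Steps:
$Y = \frac{1189953}{4554580}$ ($Y = 1189953 \cdot \frac{1}{4554580} = \frac{1189953}{4554580} \approx 0.26127$)
$N = \frac{1974353}{612015} \approx 3.226$
$Y + N = \frac{1189953}{4554580} + \frac{1974353}{612015} = \frac{1944123554407}{557494255740}$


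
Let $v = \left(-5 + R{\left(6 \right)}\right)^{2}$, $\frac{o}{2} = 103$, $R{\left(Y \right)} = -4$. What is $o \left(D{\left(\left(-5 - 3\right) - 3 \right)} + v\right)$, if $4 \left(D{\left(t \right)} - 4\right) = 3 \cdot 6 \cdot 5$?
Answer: $22145$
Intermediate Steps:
$o = 206$ ($o = 2 \cdot 103 = 206$)
$v = 81$ ($v = \left(-5 - 4\right)^{2} = \left(-9\right)^{2} = 81$)
$D{\left(t \right)} = \frac{53}{2}$ ($D{\left(t \right)} = 4 + \frac{3 \cdot 6 \cdot 5}{4} = 4 + \frac{18 \cdot 5}{4} = 4 + \frac{1}{4} \cdot 90 = 4 + \frac{45}{2} = \frac{53}{2}$)
$o \left(D{\left(\left(-5 - 3\right) - 3 \right)} + v\right) = 206 \left(\frac{53}{2} + 81\right) = 206 \cdot \frac{215}{2} = 22145$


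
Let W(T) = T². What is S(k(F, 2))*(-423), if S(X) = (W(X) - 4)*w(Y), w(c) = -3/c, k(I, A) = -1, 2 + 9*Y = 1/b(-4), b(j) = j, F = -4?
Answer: 15228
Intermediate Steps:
Y = -¼ (Y = -2/9 + (⅑)/(-4) = -2/9 + (⅑)*(-¼) = -2/9 - 1/36 = -¼ ≈ -0.25000)
S(X) = -48 + 12*X² (S(X) = (X² - 4)*(-3/(-¼)) = (-4 + X²)*(-3*(-4)) = (-4 + X²)*12 = -48 + 12*X²)
S(k(F, 2))*(-423) = (-48 + 12*(-1)²)*(-423) = (-48 + 12*1)*(-423) = (-48 + 12)*(-423) = -36*(-423) = 15228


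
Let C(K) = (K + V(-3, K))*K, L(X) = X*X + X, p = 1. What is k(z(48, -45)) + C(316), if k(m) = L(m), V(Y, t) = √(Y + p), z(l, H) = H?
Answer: 101836 + 316*I*√2 ≈ 1.0184e+5 + 446.89*I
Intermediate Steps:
V(Y, t) = √(1 + Y) (V(Y, t) = √(Y + 1) = √(1 + Y))
L(X) = X + X² (L(X) = X² + X = X + X²)
k(m) = m*(1 + m)
C(K) = K*(K + I*√2) (C(K) = (K + √(1 - 3))*K = (K + √(-2))*K = (K + I*√2)*K = K*(K + I*√2))
k(z(48, -45)) + C(316) = -45*(1 - 45) + 316*(316 + I*√2) = -45*(-44) + (99856 + 316*I*√2) = 1980 + (99856 + 316*I*√2) = 101836 + 316*I*√2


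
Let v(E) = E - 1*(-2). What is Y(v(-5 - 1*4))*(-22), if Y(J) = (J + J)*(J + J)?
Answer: -4312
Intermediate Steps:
v(E) = 2 + E (v(E) = E + 2 = 2 + E)
Y(J) = 4*J² (Y(J) = (2*J)*(2*J) = 4*J²)
Y(v(-5 - 1*4))*(-22) = (4*(2 + (-5 - 1*4))²)*(-22) = (4*(2 + (-5 - 4))²)*(-22) = (4*(2 - 9)²)*(-22) = (4*(-7)²)*(-22) = (4*49)*(-22) = 196*(-22) = -4312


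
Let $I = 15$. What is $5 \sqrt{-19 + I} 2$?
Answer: $20 i \approx 20.0 i$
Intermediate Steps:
$5 \sqrt{-19 + I} 2 = 5 \sqrt{-19 + 15} \cdot 2 = 5 \sqrt{-4} \cdot 2 = 5 \cdot 2 i 2 = 10 i 2 = 20 i$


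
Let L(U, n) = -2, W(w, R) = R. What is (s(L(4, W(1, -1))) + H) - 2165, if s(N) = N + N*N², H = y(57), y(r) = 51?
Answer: -2124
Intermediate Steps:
H = 51
s(N) = N + N³
(s(L(4, W(1, -1))) + H) - 2165 = ((-2 + (-2)³) + 51) - 2165 = ((-2 - 8) + 51) - 2165 = (-10 + 51) - 2165 = 41 - 2165 = -2124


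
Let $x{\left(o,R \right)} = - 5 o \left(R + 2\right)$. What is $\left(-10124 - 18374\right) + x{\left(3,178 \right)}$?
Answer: $-31198$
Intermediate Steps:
$x{\left(o,R \right)} = - 5 o \left(2 + R\right)$
$\left(-10124 - 18374\right) + x{\left(3,178 \right)} = \left(-10124 - 18374\right) - 15 \left(2 + 178\right) = -28498 - 15 \cdot 180 = -28498 - 2700 = -31198$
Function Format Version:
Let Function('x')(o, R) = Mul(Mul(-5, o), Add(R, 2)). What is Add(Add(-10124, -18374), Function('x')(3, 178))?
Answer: -31198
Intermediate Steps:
Function('x')(o, R) = Mul(-5, o, Add(2, R)) (Function('x')(o, R) = Mul(Mul(-5, o), Add(2, R)) = Mul(-5, o, Add(2, R)))
Add(Add(-10124, -18374), Function('x')(3, 178)) = Add(Add(-10124, -18374), Mul(-5, 3, Add(2, 178))) = Add(-28498, Mul(-5, 3, 180)) = Add(-28498, -2700) = -31198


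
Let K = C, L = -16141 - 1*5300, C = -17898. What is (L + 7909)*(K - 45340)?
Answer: 855736616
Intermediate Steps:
L = -21441 (L = -16141 - 5300 = -21441)
K = -17898
(L + 7909)*(K - 45340) = (-21441 + 7909)*(-17898 - 45340) = -13532*(-63238) = 855736616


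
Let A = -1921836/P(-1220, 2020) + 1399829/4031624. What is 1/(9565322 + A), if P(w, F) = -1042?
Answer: 2100476104/20095605077447229 ≈ 1.0452e-7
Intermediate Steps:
A = 3874789381741/2100476104 (A = -1921836/(-1042) + 1399829/4031624 = -1921836*(-1/1042) + 1399829*(1/4031624) = 960918/521 + 1399829/4031624 = 3874789381741/2100476104 ≈ 1844.7)
1/(9565322 + A) = 1/(9565322 + 3874789381741/2100476104) = 1/(20095605077447229/2100476104) = 2100476104/20095605077447229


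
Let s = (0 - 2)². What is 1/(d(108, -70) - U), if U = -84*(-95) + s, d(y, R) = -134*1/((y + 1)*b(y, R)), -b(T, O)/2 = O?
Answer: -7630/60917987 ≈ -0.00012525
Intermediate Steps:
s = 4 (s = (-2)² = 4)
b(T, O) = -2*O
d(y, R) = 67/(R*(1 + y)) (d(y, R) = -134*(-1/(2*R*(y + 1))) = -134*(-1/(2*R*(1 + y))) = -(-67)/(R*(1 + y)) = 67/(R*(1 + y)))
U = 7984 (U = -84*(-95) + 4 = 7980 + 4 = 7984)
1/(d(108, -70) - U) = 1/(67/(-70*(1 + 108)) - 1*7984) = 1/(67*(-1/70)/109 - 7984) = 1/(67*(-1/70)*(1/109) - 7984) = 1/(-67/7630 - 7984) = 1/(-60917987/7630) = -7630/60917987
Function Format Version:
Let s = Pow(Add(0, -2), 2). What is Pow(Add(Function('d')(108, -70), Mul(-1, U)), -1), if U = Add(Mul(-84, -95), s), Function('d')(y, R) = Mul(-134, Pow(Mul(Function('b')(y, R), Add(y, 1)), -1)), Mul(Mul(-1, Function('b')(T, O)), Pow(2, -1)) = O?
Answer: Rational(-7630, 60917987) ≈ -0.00012525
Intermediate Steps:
s = 4 (s = Pow(-2, 2) = 4)
Function('b')(T, O) = Mul(-2, O)
Function('d')(y, R) = Mul(67, Pow(R, -1), Pow(Add(1, y), -1)) (Function('d')(y, R) = Mul(-134, Pow(Mul(Mul(-2, R), Add(y, 1)), -1)) = Mul(-134, Pow(Mul(Mul(-2, R), Add(1, y)), -1)) = Mul(-134, Pow(Mul(-2, R, Add(1, y)), -1)) = Mul(-134, Mul(Rational(-1, 2), Pow(R, -1), Pow(Add(1, y), -1))) = Mul(67, Pow(R, -1), Pow(Add(1, y), -1)))
U = 7984 (U = Add(Mul(-84, -95), 4) = Add(7980, 4) = 7984)
Pow(Add(Function('d')(108, -70), Mul(-1, U)), -1) = Pow(Add(Mul(67, Pow(-70, -1), Pow(Add(1, 108), -1)), Mul(-1, 7984)), -1) = Pow(Add(Mul(67, Rational(-1, 70), Pow(109, -1)), -7984), -1) = Pow(Add(Mul(67, Rational(-1, 70), Rational(1, 109)), -7984), -1) = Pow(Add(Rational(-67, 7630), -7984), -1) = Pow(Rational(-60917987, 7630), -1) = Rational(-7630, 60917987)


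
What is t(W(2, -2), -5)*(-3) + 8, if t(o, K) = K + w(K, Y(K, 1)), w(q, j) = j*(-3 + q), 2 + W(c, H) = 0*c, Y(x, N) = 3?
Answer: 95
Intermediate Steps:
W(c, H) = -2 (W(c, H) = -2 + 0*c = -2 + 0 = -2)
t(o, K) = -9 + 4*K (t(o, K) = K + 3*(-3 + K) = K + (-9 + 3*K) = -9 + 4*K)
t(W(2, -2), -5)*(-3) + 8 = (-9 + 4*(-5))*(-3) + 8 = (-9 - 20)*(-3) + 8 = -29*(-3) + 8 = 87 + 8 = 95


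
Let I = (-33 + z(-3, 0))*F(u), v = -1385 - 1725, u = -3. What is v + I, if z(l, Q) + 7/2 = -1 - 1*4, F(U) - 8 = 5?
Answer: -7299/2 ≈ -3649.5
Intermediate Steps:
F(U) = 13 (F(U) = 8 + 5 = 13)
v = -3110
z(l, Q) = -17/2 (z(l, Q) = -7/2 + (-1 - 1*4) = -7/2 + (-1 - 4) = -7/2 - 5 = -17/2)
I = -1079/2 (I = (-33 - 17/2)*13 = -83/2*13 = -1079/2 ≈ -539.50)
v + I = -3110 - 1079/2 = -7299/2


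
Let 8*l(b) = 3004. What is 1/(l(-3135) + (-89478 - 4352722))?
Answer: -2/8883649 ≈ -2.2513e-7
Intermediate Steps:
l(b) = 751/2 (l(b) = (⅛)*3004 = 751/2)
1/(l(-3135) + (-89478 - 4352722)) = 1/(751/2 + (-89478 - 4352722)) = 1/(751/2 - 4442200) = 1/(-8883649/2) = -2/8883649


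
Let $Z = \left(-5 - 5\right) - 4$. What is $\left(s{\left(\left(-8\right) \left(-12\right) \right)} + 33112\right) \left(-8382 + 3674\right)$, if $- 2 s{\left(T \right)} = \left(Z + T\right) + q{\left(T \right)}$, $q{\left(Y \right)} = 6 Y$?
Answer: $-154342364$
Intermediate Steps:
$Z = -14$ ($Z = -10 - 4 = -14$)
$s{\left(T \right)} = 7 - \frac{7 T}{2}$ ($s{\left(T \right)} = - \frac{\left(-14 + T\right) + 6 T}{2} = - \frac{-14 + 7 T}{2} = 7 - \frac{7 T}{2}$)
$\left(s{\left(\left(-8\right) \left(-12\right) \right)} + 33112\right) \left(-8382 + 3674\right) = \left(\left(7 - \frac{7 \left(\left(-8\right) \left(-12\right)\right)}{2}\right) + 33112\right) \left(-8382 + 3674\right) = \left(\left(7 - 336\right) + 33112\right) \left(-4708\right) = \left(-329 + 33112\right) \left(-4708\right) = 32783 \left(-4708\right) = -154342364$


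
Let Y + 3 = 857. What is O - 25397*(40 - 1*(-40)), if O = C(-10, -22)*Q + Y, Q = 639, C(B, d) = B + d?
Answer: -2051354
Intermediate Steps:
Y = 854 (Y = -3 + 857 = 854)
O = -19594 (O = (-10 - 22)*639 + 854 = -32*639 + 854 = -20448 + 854 = -19594)
O - 25397*(40 - 1*(-40)) = -19594 - 25397*(40 - 1*(-40)) = -19594 - 25397*(40 + 40) = -19594 - 25397*80 = -19594 - 2031760 = -2051354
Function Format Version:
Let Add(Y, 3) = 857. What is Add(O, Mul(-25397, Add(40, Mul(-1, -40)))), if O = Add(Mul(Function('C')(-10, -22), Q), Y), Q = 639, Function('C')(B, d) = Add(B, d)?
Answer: -2051354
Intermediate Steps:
Y = 854 (Y = Add(-3, 857) = 854)
O = -19594 (O = Add(Mul(Add(-10, -22), 639), 854) = Add(Mul(-32, 639), 854) = Add(-20448, 854) = -19594)
Add(O, Mul(-25397, Add(40, Mul(-1, -40)))) = Add(-19594, Mul(-25397, Add(40, Mul(-1, -40)))) = Add(-19594, Mul(-25397, Add(40, 40))) = Add(-19594, Mul(-25397, 80)) = Add(-19594, -2031760) = -2051354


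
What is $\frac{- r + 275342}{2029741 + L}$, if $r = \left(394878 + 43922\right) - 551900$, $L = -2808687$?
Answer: $- \frac{194221}{389473} \approx -0.49868$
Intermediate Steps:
$r = -113100$ ($r = 438800 - 551900 = -113100$)
$\frac{- r + 275342}{2029741 + L} = \frac{\left(-1\right) \left(-113100\right) + 275342}{2029741 - 2808687} = \frac{113100 + 275342}{-778946} = 388442 \left(- \frac{1}{778946}\right) = - \frac{194221}{389473}$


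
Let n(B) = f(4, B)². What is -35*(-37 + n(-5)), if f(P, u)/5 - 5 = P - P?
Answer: -20580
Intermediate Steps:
f(P, u) = 25 (f(P, u) = 25 + 5*(P - P) = 25 + 5*0 = 25 + 0 = 25)
n(B) = 625 (n(B) = 25² = 625)
-35*(-37 + n(-5)) = -35*(-37 + 625) = -35*588 = -20580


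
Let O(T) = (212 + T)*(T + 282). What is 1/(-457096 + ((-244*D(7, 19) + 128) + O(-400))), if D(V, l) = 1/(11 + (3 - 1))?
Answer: -13/5652436 ≈ -2.2999e-6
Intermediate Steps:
O(T) = (212 + T)*(282 + T)
D(V, l) = 1/13 (D(V, l) = 1/(11 + 2) = 1/13)
1/(-457096 + ((-244*D(7, 19) + 128) + O(-400))) = 1/(-457096 + ((-244*1/13 + 128) + (59784 + (-400)² + 494*(-400)))) = 1/(-457096 + ((-244/13 + 128) + (59784 + 160000 - 197600))) = 1/(-457096 + (1420/13 + 22184)) = 1/(-457096 + 289812/13) = 1/(-5652436/13) = -13/5652436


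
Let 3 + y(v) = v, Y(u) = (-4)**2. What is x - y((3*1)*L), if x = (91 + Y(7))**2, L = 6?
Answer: 11434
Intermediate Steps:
Y(u) = 16
y(v) = -3 + v
x = 11449 (x = (91 + 16)**2 = 107**2 = 11449)
x - y((3*1)*L) = 11449 - (-3 + (3*1)*6) = 11449 - (-3 + 3*6) = 11449 - (-3 + 18) = 11449 - 1*15 = 11449 - 15 = 11434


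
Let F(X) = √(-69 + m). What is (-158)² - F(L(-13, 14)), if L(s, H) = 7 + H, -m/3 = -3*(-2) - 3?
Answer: 24964 - I*√78 ≈ 24964.0 - 8.8318*I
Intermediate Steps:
m = -9 (m = -3*(-3*(-2) - 3) = -3*(6 - 3) = -3*3 = -9)
F(X) = I*√78 (F(X) = √(-69 - 9) = √(-78) = I*√78)
(-158)² - F(L(-13, 14)) = (-158)² - I*√78 = 24964 - I*√78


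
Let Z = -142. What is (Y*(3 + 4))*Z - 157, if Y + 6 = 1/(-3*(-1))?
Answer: 16427/3 ≈ 5475.7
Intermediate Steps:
Y = -17/3 (Y = -6 + 1/(-3*(-1)) = -6 + 1/3 = -6 + ⅓ = -17/3 ≈ -5.6667)
(Y*(3 + 4))*Z - 157 = -17*(3 + 4)/3*(-142) - 157 = -17/3*7*(-142) - 157 = -119/3*(-142) - 157 = 16898/3 - 157 = 16427/3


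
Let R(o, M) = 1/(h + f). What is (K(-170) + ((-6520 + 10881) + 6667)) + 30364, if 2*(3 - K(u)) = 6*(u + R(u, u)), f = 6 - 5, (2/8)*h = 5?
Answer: 293334/7 ≈ 41905.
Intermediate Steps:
h = 20 (h = 4*5 = 20)
f = 1
R(o, M) = 1/21 (R(o, M) = 1/(20 + 1) = 1/21)
K(u) = 20/7 - 3*u (K(u) = 3 - 3*(u + 1/21) = 3 - 3*(1/21 + u) = 3 - (2/7 + 6*u)/2 = 3 + (-⅐ - 3*u) = 20/7 - 3*u)
(K(-170) + ((-6520 + 10881) + 6667)) + 30364 = ((20/7 - 3*(-170)) + ((-6520 + 10881) + 6667)) + 30364 = ((20/7 + 510) + (4361 + 6667)) + 30364 = (3590/7 + 11028) + 30364 = 80786/7 + 30364 = 293334/7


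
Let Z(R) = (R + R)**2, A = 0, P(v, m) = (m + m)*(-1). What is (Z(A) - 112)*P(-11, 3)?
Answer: 672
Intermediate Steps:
P(v, m) = -2*m (P(v, m) = (2*m)*(-1) = -2*m)
Z(R) = 4*R**2 (Z(R) = (2*R)**2 = 4*R**2)
(Z(A) - 112)*P(-11, 3) = (4*0**2 - 112)*(-2*3) = (4*0 - 112)*(-6) = (0 - 112)*(-6) = -112*(-6) = 672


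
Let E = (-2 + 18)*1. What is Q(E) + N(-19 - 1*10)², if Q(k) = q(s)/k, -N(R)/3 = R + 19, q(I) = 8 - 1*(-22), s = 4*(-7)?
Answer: 7215/8 ≈ 901.88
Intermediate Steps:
s = -28
q(I) = 30 (q(I) = 8 + 22 = 30)
N(R) = -57 - 3*R (N(R) = -3*(R + 19) = -3*(19 + R) = -57 - 3*R)
E = 16 (E = 16*1 = 16)
Q(k) = 30/k
Q(E) + N(-19 - 1*10)² = 30/16 + (-57 - 3*(-19 - 1*10))² = 30*(1/16) + (-57 - 3*(-19 - 10))² = 15/8 + (-57 - 3*(-29))² = 15/8 + (-57 + 87)² = 15/8 + 30² = 15/8 + 900 = 7215/8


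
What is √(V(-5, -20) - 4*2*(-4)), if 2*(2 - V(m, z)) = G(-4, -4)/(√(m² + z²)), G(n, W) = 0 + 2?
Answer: √(245650 - 85*√17)/85 ≈ 5.8268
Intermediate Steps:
G(n, W) = 2
V(m, z) = 2 - 1/√(m² + z²) (V(m, z) = 2 - 1/(√(m² + z²)) = 2 - 1/√(m² + z²))
√(V(-5, -20) - 4*2*(-4)) = √((2 - 1/√((-5)² + (-20)²)) - 4*2*(-4)) = √((2 - 1/√(25 + 400)) - 8*(-4)) = √((2 - 1/√425) + 32) = √((2 - √17/85) + 32) = √(34 - √17/85)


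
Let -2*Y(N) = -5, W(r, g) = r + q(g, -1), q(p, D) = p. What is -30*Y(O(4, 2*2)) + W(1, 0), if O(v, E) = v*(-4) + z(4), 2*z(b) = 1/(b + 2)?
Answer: -74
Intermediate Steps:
z(b) = 1/(2*(2 + b)) (z(b) = 1/(2*(b + 2)) = 1/(2*(2 + b)))
O(v, E) = 1/12 - 4*v (O(v, E) = v*(-4) + 1/(2*(2 + 4)) = -4*v + (½)/6 = -4*v + (½)*(⅙) = -4*v + 1/12 = 1/12 - 4*v)
W(r, g) = g + r (W(r, g) = r + g = g + r)
Y(N) = 5/2 (Y(N) = -½*(-5) = 5/2)
-30*Y(O(4, 2*2)) + W(1, 0) = -30*5/2 + (0 + 1) = -75 + 1 = -74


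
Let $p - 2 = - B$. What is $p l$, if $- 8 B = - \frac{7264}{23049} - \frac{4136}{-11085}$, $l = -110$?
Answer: $- \frac{3760881542}{17033211} \approx -220.8$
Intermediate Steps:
$B = - \frac{617051}{85166055}$ ($B = - \frac{- \frac{7264}{23049} - \frac{4136}{-11085}}{8} = - \frac{\left(-7264\right) \frac{1}{23049} - - \frac{4136}{11085}}{8} = - \frac{- \frac{7264}{23049} + \frac{4136}{11085}}{8} = \left(- \frac{1}{8}\right) \frac{4936408}{85166055} = - \frac{617051}{85166055} \approx -0.0072453$)
$p = \frac{170949161}{85166055}$ ($p = 2 - - \frac{617051}{85166055} = 2 + \frac{617051}{85166055} = \frac{170949161}{85166055} \approx 2.0072$)
$p l = \frac{170949161}{85166055} \left(-110\right) = - \frac{3760881542}{17033211}$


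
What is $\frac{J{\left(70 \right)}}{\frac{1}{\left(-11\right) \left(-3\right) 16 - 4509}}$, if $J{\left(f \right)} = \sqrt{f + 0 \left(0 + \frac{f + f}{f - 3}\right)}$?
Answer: $- 3981 \sqrt{70} \approx -33307.0$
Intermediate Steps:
$J{\left(f \right)} = \sqrt{f}$ ($J{\left(f \right)} = \sqrt{f + 0 \left(0 + \frac{2 f}{-3 + f}\right)} = \sqrt{f + 0 \frac{2 f}{-3 + f}} = \sqrt{f + 0} = \sqrt{f}$)
$\frac{J{\left(70 \right)}}{\frac{1}{\left(-11\right) \left(-3\right) 16 - 4509}} = \frac{\sqrt{70}}{\frac{1}{\left(-11\right) \left(-3\right) 16 - 4509}} = \frac{\sqrt{70}}{\frac{1}{33 \cdot 16 - 4509}} = \frac{\sqrt{70}}{\frac{1}{528 - 4509}} = \frac{\sqrt{70}}{\frac{1}{-3981}} = \frac{\sqrt{70}}{- \frac{1}{3981}} = \sqrt{70} \left(-3981\right) = - 3981 \sqrt{70}$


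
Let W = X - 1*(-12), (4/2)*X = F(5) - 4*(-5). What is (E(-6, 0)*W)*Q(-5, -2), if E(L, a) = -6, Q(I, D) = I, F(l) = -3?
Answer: 615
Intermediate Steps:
X = 17/2 (X = (-3 - 4*(-5))/2 = (-3 + 20)/2 = (½)*17 = 17/2 ≈ 8.5000)
W = 41/2 (W = 17/2 - 1*(-12) = 17/2 + 12 = 41/2 ≈ 20.500)
(E(-6, 0)*W)*Q(-5, -2) = -6*41/2*(-5) = -123*(-5) = 615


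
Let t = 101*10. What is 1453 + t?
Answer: 2463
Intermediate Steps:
t = 1010
1453 + t = 1453 + 1010 = 2463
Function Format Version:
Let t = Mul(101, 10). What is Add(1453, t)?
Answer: 2463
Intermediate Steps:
t = 1010
Add(1453, t) = Add(1453, 1010) = 2463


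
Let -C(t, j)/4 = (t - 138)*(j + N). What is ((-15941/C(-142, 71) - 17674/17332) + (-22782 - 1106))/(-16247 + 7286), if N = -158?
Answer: 205837851103/77212277280 ≈ 2.6659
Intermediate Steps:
C(t, j) = -4*(-158 + j)*(-138 + t) (C(t, j) = -4*(t - 138)*(j - 158) = -4*(-138 + t)*(-158 + j) = -4*(-158 + j)*(-138 + t))
((-15941/C(-142, 71) - 17674/17332) + (-22782 - 1106))/(-16247 + 7286) = ((-15941/(-87216 + 552*71 + 632*(-142) - 4*71*(-142)) - 17674/17332) + (-22782 - 1106))/(-16247 + 7286) = ((-15941/(-87216 + 39192 - 89744 + 40328) - 17674*1/17332) - 23888)/(-8961) = ((-15941/(-97440) - 8837/8666) - 23888)*(-1/8961) = ((-15941*(-1/97440) - 8837/8666) - 23888)*(-1/8961) = ((15941/97440 - 8837/8666) - 23888)*(-1/8961) = (-7376863/8616480 - 23888)*(-1/8961) = -205837851103/8616480*(-1/8961) = 205837851103/77212277280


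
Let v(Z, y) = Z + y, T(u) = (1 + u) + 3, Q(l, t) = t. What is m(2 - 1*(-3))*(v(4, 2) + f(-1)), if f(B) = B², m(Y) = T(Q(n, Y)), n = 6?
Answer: 63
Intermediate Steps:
T(u) = 4 + u
m(Y) = 4 + Y
m(2 - 1*(-3))*(v(4, 2) + f(-1)) = (4 + (2 - 1*(-3)))*((4 + 2) + (-1)²) = (4 + (2 + 3))*(6 + 1) = (4 + 5)*7 = 9*7 = 63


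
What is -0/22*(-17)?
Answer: 0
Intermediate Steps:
-0/22*(-17) = -16*0*(-17) = 0*(-17) = 0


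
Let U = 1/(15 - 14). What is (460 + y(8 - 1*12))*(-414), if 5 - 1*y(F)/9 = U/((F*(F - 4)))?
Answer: -3343257/16 ≈ -2.0895e+5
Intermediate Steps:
U = 1 (U = 1/1 = 1)
y(F) = 45 - 9/(F*(-4 + F)) (y(F) = 45 - 9/(F*(F - 4)) = 45 - 9/(F*(-4 + F)))
(460 + y(8 - 1*12))*(-414) = (460 + 9*(-1 - 20*(8 - 1*12) + 5*(8 - 1*12)**2)/((8 - 1*12)*(-4 + (8 - 1*12))))*(-414) = (460 + 9*(-1 - 20*(8 - 12) + 5*(8 - 12)**2)/((8 - 12)*(-4 + (8 - 12))))*(-414) = (460 + 9*(-1 - 20*(-4) + 5*(-4)**2)/(-4*(-4 - 4)))*(-414) = (460 + 9*(-1/4)*(-1 + 80 + 5*16)/(-8))*(-414) = (460 + 9*(-1/4)*(-1/8)*(-1 + 80 + 80))*(-414) = (460 + 9*(-1/4)*(-1/8)*159)*(-414) = (460 + 1431/32)*(-414) = (16151/32)*(-414) = -3343257/16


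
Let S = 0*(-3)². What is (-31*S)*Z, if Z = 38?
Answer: 0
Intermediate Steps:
S = 0 (S = 0*9 = 0)
(-31*S)*Z = -31*0*38 = 0*38 = 0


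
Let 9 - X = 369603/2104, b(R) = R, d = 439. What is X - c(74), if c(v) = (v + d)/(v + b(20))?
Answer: -17021025/98888 ≈ -172.12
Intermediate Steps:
c(v) = (439 + v)/(20 + v) (c(v) = (v + 439)/(v + 20) = (439 + v)/(20 + v))
X = -350667/2104 (X = 9 - 369603/2104 = -350667/2104 ≈ -166.67)
X - c(74) = -350667/2104 - (439 + 74)/(20 + 74) = -350667/2104 - 513/94 = -17021025/98888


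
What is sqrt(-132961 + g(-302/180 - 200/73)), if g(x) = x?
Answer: I*sqrt(637715438890)/2190 ≈ 364.64*I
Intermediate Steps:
sqrt(-132961 + g(-302/180 - 200/73)) = sqrt(-132961 + (-302/180 - 200/73)) = sqrt(-132961 + (-302*1/180 - 200*1/73)) = sqrt(-132961 + (-151/90 - 200/73)) = sqrt(-132961 - 29023/6570) = sqrt(-873582793/6570) = I*sqrt(637715438890)/2190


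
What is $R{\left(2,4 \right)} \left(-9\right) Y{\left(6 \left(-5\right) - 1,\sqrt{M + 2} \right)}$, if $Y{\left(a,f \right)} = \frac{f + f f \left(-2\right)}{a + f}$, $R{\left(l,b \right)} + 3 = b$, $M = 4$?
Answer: $- \frac{3294}{955} + \frac{171 \sqrt{6}}{955} \approx -3.0106$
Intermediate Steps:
$R{\left(l,b \right)} = -3 + b$
$Y{\left(a,f \right)} = \frac{f - 2 f^{2}}{a + f}$ ($Y{\left(a,f \right)} = \frac{f + f^{2} \left(-2\right)}{a + f} = \frac{f - 2 f^{2}}{a + f}$)
$R{\left(2,4 \right)} \left(-9\right) Y{\left(6 \left(-5\right) - 1,\sqrt{M + 2} \right)} = \left(-3 + 4\right) \left(-9\right) \frac{\sqrt{4 + 2} \left(1 - 2 \sqrt{4 + 2}\right)}{\left(6 \left(-5\right) - 1\right) + \sqrt{4 + 2}} = 1 \left(-9\right) \frac{\sqrt{6} \left(1 - 2 \sqrt{6}\right)}{\left(-30 - 1\right) + \sqrt{6}} = - 9 \frac{\sqrt{6} \left(1 - 2 \sqrt{6}\right)}{-31 + \sqrt{6}} = - \frac{9 \sqrt{6} \left(1 - 2 \sqrt{6}\right)}{-31 + \sqrt{6}}$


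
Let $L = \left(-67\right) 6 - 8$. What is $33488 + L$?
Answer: $33078$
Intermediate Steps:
$L = -410$ ($L = -402 - 8 = -410$)
$33488 + L = 33488 - 410 = 33078$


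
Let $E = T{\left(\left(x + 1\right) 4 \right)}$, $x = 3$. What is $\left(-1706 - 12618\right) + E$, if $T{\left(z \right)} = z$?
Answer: $-14308$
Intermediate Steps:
$E = 16$ ($E = \left(3 + 1\right) 4 = 4 \cdot 4 = 16$)
$\left(-1706 - 12618\right) + E = \left(-1706 - 12618\right) + 16 = -14324 + 16 = -14308$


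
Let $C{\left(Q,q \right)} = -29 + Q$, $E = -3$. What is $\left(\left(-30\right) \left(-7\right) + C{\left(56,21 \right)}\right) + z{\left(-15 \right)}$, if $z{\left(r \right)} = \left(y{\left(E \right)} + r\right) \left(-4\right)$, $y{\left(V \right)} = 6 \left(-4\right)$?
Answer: $393$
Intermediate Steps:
$y{\left(V \right)} = -24$
$z{\left(r \right)} = 96 - 4 r$ ($z{\left(r \right)} = \left(-24 + r\right) \left(-4\right) = 96 - 4 r$)
$\left(\left(-30\right) \left(-7\right) + C{\left(56,21 \right)}\right) + z{\left(-15 \right)} = \left(\left(-30\right) \left(-7\right) + \left(-29 + 56\right)\right) + \left(96 - -60\right) = \left(210 + 27\right) + \left(96 + 60\right) = 237 + 156 = 393$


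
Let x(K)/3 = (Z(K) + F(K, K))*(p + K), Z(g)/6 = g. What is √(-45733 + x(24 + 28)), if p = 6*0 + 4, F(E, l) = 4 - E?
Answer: I*√1381 ≈ 37.162*I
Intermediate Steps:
Z(g) = 6*g
p = 4 (p = 0 + 4 = 4)
x(K) = 3*(4 + K)*(4 + 5*K) (x(K) = 3*((6*K + (4 - K))*(4 + K)) = 3*((4 + 5*K)*(4 + K)) = 3*((4 + K)*(4 + 5*K)) = 3*(4 + K)*(4 + 5*K))
√(-45733 + x(24 + 28)) = √(-45733 + (48 + 15*(24 + 28)² + 72*(24 + 28))) = √(-45733 + (48 + 15*52² + 72*52)) = √(-45733 + (48 + 15*2704 + 3744)) = √(-45733 + (48 + 40560 + 3744)) = √(-45733 + 44352) = √(-1381) = I*√1381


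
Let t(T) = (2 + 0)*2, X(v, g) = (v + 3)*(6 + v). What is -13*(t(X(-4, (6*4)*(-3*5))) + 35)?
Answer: -507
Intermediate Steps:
X(v, g) = (3 + v)*(6 + v)
t(T) = 4 (t(T) = 2*2 = 4)
-13*(t(X(-4, (6*4)*(-3*5))) + 35) = -13*(4 + 35) = -13*39 = -507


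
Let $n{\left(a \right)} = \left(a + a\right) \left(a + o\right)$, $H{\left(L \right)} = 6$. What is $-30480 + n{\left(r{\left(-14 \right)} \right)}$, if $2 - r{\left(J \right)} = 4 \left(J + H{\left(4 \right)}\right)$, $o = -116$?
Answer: $-36056$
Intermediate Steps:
$r{\left(J \right)} = -22 - 4 J$ ($r{\left(J \right)} = 2 - 4 \left(J + 6\right) = 2 - 4 \left(6 + J\right) = 2 - \left(24 + 4 J\right) = -22 - 4 J$)
$n{\left(a \right)} = 2 a \left(-116 + a\right)$ ($n{\left(a \right)} = \left(a + a\right) \left(a - 116\right) = 2 a \left(-116 + a\right)$)
$-30480 + n{\left(r{\left(-14 \right)} \right)} = -30480 + 2 \left(-22 - -56\right) \left(-116 - -34\right) = -30480 + 2 \left(-22 + 56\right) \left(-116 + \left(-22 + 56\right)\right) = -30480 + 2 \cdot 34 \left(-116 + 34\right) = -30480 + 2 \cdot 34 \left(-82\right) = -30480 - 5576 = -36056$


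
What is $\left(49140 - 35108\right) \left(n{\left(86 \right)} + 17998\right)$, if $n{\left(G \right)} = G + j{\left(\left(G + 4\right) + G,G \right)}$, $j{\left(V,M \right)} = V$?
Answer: $256224320$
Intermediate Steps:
$n{\left(G \right)} = 4 + 3 G$ ($n{\left(G \right)} = G + \left(\left(G + 4\right) + G\right) = G + \left(\left(4 + G\right) + G\right) = G + \left(4 + 2 G\right) = 4 + 3 G$)
$\left(49140 - 35108\right) \left(n{\left(86 \right)} + 17998\right) = \left(49140 - 35108\right) \left(\left(4 + 3 \cdot 86\right) + 17998\right) = 14032 \left(\left(4 + 258\right) + 17998\right) = 14032 \left(262 + 17998\right) = 14032 \cdot 18260 = 256224320$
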